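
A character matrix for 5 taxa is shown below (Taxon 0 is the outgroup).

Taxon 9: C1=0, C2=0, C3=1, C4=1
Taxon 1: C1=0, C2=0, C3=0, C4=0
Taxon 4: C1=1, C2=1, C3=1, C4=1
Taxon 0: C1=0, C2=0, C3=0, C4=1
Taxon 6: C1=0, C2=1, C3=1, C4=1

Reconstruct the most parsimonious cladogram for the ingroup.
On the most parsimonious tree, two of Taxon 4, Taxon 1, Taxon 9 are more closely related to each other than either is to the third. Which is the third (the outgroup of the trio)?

Taxon 1

Character polarity is set by the outgroup: the derived state is whichever differs from the outgroup's state, so for C4 the derived state is '0', and for the remaining characters it is '1'.
C1: derived state '1' in Taxon 4 only — an autapomorphy, so it tells us nothing about relationships among taxa.
C2 (derived state '1') is shared by Taxon 4 and Taxon 6 — a synapomorphy uniting that clade.
C3: derived state '1' in Taxon 4, Taxon 6, and Taxon 9 only — synapomorphy for {Taxon 4, Taxon 6, Taxon 9}.
C4: derived state '0' in Taxon 1 only — an autapomorphy, so it tells us nothing about relationships among taxa.
Most parsimonious ingroup topology: ((Taxon 9,(Taxon 4,Taxon 6)),Taxon 1).
Taxon 9 and Taxon 4 share a more recent common ancestor with each other than either does with Taxon 1, so Taxon 1 is the least closely related of the three.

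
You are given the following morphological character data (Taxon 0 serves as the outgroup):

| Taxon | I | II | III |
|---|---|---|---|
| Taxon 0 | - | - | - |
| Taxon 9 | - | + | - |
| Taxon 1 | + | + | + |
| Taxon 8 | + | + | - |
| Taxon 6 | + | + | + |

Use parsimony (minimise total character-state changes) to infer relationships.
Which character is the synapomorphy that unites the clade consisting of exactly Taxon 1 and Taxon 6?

The outgroup has state '-' for every character, so '+' is the derived state throughout.
Only Taxon 1, Taxon 6, and Taxon 8 show the derived state '+' for I, supporting them as a clade.
All ingroup taxa share the derived state '+' for II; it defines the ingroup but does not resolve relationships within it.
Only Taxon 1 and Taxon 6 show the derived state '+' for III, supporting them as a clade.
Most parsimonious ingroup topology: (Taxon 9,((Taxon 1,Taxon 6),Taxon 8)).
The clade {Taxon 1, Taxon 6} is supported by III: its derived state '+' occurs in exactly those taxa and in no other taxon (including the outgroup).

III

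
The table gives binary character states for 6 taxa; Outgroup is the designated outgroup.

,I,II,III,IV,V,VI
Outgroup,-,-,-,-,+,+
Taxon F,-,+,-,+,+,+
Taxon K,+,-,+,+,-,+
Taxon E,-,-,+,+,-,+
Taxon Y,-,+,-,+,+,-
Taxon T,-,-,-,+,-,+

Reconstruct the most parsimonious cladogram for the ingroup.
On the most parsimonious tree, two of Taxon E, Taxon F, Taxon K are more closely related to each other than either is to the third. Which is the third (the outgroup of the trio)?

Taxon F

Character polarity is set by the outgroup: the derived state is whichever differs from the outgroup's state, so for V, VI the derived state is '-', and for the remaining characters it is '+'.
I: derived state '+' in Taxon K only — an autapomorphy, so it tells us nothing about relationships among taxa.
II: derived state '+' in Taxon F and Taxon Y only — synapomorphy for {Taxon F, Taxon Y}.
III (derived state '+') is shared by Taxon E and Taxon K — a synapomorphy uniting that clade.
All ingroup taxa share the derived state '+' for IV; it defines the ingroup but does not resolve relationships within it.
V (derived state '-') is shared by Taxon E, Taxon K, and Taxon T — a synapomorphy uniting that clade.
VI (derived state '-') is unique to Taxon Y (autapomorphy; uninformative for grouping).
Most parsimonious ingroup topology: ((Taxon F,Taxon Y),((Taxon K,Taxon E),Taxon T)).
Taxon K and Taxon E share a more recent common ancestor with each other than either does with Taxon F, so Taxon F is the least closely related of the three.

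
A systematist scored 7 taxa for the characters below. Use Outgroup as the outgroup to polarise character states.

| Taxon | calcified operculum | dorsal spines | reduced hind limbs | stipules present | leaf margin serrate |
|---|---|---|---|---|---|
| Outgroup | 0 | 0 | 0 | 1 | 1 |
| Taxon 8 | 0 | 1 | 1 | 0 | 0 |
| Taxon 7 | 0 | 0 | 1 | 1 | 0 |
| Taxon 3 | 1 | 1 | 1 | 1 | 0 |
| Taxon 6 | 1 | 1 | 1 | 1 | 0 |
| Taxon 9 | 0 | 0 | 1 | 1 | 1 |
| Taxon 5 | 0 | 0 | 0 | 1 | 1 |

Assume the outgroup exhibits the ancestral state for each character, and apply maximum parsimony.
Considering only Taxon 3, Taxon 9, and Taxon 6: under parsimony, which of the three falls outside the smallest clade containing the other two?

Character polarity is set by the outgroup: the derived state is whichever differs from the outgroup's state, so for stipules present, leaf margin serrate the derived state is '0', and for the remaining characters it is '1'.
Only Taxon 3 and Taxon 6 show the derived state '1' for calcified operculum, supporting them as a clade.
dorsal spines (derived state '1') is shared by Taxon 3, Taxon 6, and Taxon 8 — a synapomorphy uniting that clade.
reduced hind limbs (derived state '1') is shared by Taxon 3, Taxon 6, Taxon 7, Taxon 8, and Taxon 9 — a synapomorphy uniting that clade.
stipules present (derived state '0') is unique to Taxon 8 (autapomorphy; uninformative for grouping).
leaf margin serrate: derived state '0' in Taxon 3, Taxon 6, Taxon 7, and Taxon 8 only — synapomorphy for {Taxon 3, Taxon 6, Taxon 7, Taxon 8}.
Most parsimonious ingroup topology: ((((Taxon 8,(Taxon 3,Taxon 6)),Taxon 7),Taxon 9),Taxon 5).
Taxon 6 and Taxon 3 share a more recent common ancestor with each other than either does with Taxon 9, so Taxon 9 is the least closely related of the three.

Taxon 9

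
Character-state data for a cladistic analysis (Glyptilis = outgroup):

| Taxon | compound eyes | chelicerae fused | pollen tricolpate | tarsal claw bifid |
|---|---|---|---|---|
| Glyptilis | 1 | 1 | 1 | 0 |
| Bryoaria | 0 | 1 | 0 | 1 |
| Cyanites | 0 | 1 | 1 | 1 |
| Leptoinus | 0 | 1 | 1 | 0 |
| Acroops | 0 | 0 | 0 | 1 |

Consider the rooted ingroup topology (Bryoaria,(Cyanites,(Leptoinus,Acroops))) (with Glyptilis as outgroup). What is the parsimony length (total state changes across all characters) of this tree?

Map each character onto (Bryoaria,(Cyanites,(Leptoinus,Acroops))) (rooted by Glyptilis) and count the minimum state changes it requires (Fitch parsimony):
compound eyes: 1; chelicerae fused: 1; pollen tricolpate: 2; tarsal claw bifid: 2.
Total tree length = 6.

6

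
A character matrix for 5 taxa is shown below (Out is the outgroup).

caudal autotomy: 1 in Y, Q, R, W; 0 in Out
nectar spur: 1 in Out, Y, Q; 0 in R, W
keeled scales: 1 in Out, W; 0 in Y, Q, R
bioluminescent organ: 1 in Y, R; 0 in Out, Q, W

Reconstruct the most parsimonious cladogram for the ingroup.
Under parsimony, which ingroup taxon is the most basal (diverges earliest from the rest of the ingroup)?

W

Character polarity is set by the outgroup: the derived state is whichever differs from the outgroup's state, so for nectar spur, keeled scales the derived state is '0', and for the remaining characters it is '1'.
caudal autotomy (derived state '1') is shared by all ingroup taxa — unites the whole ingroup.
nectar spur groups R and W, which is incompatible with the clades supported by the remaining characters; treating it as convergent (homoplasy) costs fewer steps than any alternative tree.
keeled scales: derived state '0' in Q, R, and Y only — synapomorphy for {Q, R, Y}.
bioluminescent organ (derived state '1') is shared by R and Y — a synapomorphy uniting that clade.
Most parsimonious ingroup topology: (((Y,R),Q),W).
W is sister to the clade containing all other ingroup taxa, so it is the earliest-diverging (most basal) ingroup lineage.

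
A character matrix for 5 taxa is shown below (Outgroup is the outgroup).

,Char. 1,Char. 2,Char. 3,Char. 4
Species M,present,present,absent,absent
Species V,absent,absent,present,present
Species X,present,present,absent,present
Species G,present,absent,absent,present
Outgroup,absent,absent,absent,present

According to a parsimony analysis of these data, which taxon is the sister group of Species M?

Species X

Character polarity is set by the outgroup: the derived state is whichever differs from the outgroup's state, so for Char. 4 the derived state is 'absent', and for the remaining characters it is 'present'.
Char. 1 (derived state 'present') is shared by Species G, Species M, and Species X — a synapomorphy uniting that clade.
Only Species M and Species X show the derived state 'present' for Char. 2, supporting them as a clade.
Char. 3: derived state 'present' in Species V only — an autapomorphy, so it tells us nothing about relationships among taxa.
Char. 4: derived state 'absent' in Species M only — an autapomorphy, so it tells us nothing about relationships among taxa.
Most parsimonious ingroup topology: (((Species M,Species X),Species G),Species V).
Species M and Species X form a cherry on this tree, so they are sister taxa.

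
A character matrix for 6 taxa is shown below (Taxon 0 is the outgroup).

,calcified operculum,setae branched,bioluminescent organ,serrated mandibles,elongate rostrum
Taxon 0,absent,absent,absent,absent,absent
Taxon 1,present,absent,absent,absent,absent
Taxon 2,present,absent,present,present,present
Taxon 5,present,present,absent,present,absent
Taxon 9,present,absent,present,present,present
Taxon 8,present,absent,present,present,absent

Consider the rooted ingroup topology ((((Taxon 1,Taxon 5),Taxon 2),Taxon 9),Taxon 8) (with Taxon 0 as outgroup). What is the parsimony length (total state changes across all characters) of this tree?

8

Map each character onto ((((Taxon 1,Taxon 5),Taxon 2),Taxon 9),Taxon 8) (rooted by Taxon 0) and count the minimum state changes it requires (Fitch parsimony):
calcified operculum: 1; setae branched: 1; bioluminescent organ: 2; serrated mandibles: 2; elongate rostrum: 2.
Total tree length = 8.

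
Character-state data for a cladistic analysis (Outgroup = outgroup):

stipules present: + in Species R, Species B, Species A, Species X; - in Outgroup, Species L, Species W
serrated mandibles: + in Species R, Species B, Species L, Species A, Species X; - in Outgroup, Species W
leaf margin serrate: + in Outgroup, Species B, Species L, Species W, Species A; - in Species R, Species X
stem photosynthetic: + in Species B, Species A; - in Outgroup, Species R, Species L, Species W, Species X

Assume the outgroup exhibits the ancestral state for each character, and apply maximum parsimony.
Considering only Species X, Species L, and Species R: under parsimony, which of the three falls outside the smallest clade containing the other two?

Character polarity is set by the outgroup: the derived state is whichever differs from the outgroup's state, so for leaf margin serrate the derived state is '-', and for the remaining characters it is '+'.
stipules present: derived state '+' in Species A, Species B, Species R, and Species X only — synapomorphy for {Species A, Species B, Species R, Species X}.
Only Species A, Species B, Species L, Species R, and Species X show the derived state '+' for serrated mandibles, supporting them as a clade.
Only Species R and Species X show the derived state '-' for leaf margin serrate, supporting them as a clade.
stem photosynthetic: derived state '+' in Species A and Species B only — synapomorphy for {Species A, Species B}.
Most parsimonious ingroup topology: ((((Species R,Species X),(Species B,Species A)),Species L),Species W).
Species R and Species X share a more recent common ancestor with each other than either does with Species L, so Species L is the least closely related of the three.

Species L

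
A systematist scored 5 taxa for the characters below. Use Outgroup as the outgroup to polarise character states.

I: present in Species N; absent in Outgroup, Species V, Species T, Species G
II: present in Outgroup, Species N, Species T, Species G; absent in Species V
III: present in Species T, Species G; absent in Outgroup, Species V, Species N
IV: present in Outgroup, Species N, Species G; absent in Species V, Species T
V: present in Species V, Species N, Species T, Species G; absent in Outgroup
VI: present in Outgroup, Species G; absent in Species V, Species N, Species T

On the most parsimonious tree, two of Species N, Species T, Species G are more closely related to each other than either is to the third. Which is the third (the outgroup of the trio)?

Species G

Character polarity is set by the outgroup: the derived state is whichever differs from the outgroup's state, so for II, IV, VI the derived state is 'absent', and for the remaining characters it is 'present'.
I (derived state 'present') is unique to Species N (autapomorphy; uninformative for grouping).
II (derived state 'absent') is unique to Species V (autapomorphy; uninformative for grouping).
III groups Species G and Species T, which is incompatible with the clades supported by the remaining characters; treating it as convergent (homoplasy) costs fewer steps than any alternative tree.
Only Species T and Species V show the derived state 'absent' for IV, supporting them as a clade.
V (derived state 'present') is shared by all ingroup taxa — unites the whole ingroup.
VI: derived state 'absent' in Species N, Species T, and Species V only — synapomorphy for {Species N, Species T, Species V}.
Most parsimonious ingroup topology: (((Species V,Species T),Species N),Species G).
Species N and Species T share a more recent common ancestor with each other than either does with Species G, so Species G is the least closely related of the three.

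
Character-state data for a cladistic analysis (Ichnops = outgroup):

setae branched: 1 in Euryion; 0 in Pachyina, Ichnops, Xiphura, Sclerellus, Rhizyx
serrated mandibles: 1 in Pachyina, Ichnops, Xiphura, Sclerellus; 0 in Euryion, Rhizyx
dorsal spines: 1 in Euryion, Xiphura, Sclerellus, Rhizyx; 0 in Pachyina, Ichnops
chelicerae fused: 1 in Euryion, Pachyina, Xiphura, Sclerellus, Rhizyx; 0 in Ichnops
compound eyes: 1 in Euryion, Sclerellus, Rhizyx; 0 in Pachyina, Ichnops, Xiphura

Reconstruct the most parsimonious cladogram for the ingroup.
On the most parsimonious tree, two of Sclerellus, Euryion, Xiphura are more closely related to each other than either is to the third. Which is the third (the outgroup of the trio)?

Character polarity is set by the outgroup: the derived state is whichever differs from the outgroup's state, so for serrated mandibles the derived state is '0', and for the remaining characters it is '1'.
setae branched (derived state '1') is unique to Euryion (autapomorphy; uninformative for grouping).
Only Euryion and Rhizyx show the derived state '0' for serrated mandibles, supporting them as a clade.
Only Euryion, Rhizyx, Sclerellus, and Xiphura show the derived state '1' for dorsal spines, supporting them as a clade.
chelicerae fused (derived state '1') is shared by all ingroup taxa — unites the whole ingroup.
compound eyes: derived state '1' in Euryion, Rhizyx, and Sclerellus only — synapomorphy for {Euryion, Rhizyx, Sclerellus}.
Most parsimonious ingroup topology: ((((Rhizyx,Euryion),Sclerellus),Xiphura),Pachyina).
Euryion and Sclerellus share a more recent common ancestor with each other than either does with Xiphura, so Xiphura is the least closely related of the three.

Xiphura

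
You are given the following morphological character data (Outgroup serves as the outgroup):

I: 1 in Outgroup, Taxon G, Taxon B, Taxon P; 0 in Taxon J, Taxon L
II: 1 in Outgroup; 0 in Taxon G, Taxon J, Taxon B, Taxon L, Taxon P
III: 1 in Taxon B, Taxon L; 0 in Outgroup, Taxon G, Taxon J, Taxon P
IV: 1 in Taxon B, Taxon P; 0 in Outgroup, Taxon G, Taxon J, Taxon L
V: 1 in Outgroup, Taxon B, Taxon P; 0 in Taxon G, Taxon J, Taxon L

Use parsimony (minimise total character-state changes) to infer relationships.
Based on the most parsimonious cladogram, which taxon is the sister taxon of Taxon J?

Taxon L

Character polarity is set by the outgroup: the derived state is whichever differs from the outgroup's state, so for I, II, V the derived state is '0', and for the remaining characters it is '1'.
I (derived state '0') is shared by Taxon J and Taxon L — a synapomorphy uniting that clade.
All ingroup taxa share the derived state '0' for II; it defines the ingroup but does not resolve relationships within it.
III (state '1') occurs in Taxon B and Taxon L but conflicts with the nesting implied by the other characters — most parsimoniously interpreted as homoplasy.
Only Taxon B and Taxon P show the derived state '1' for IV, supporting them as a clade.
V (derived state '0') is shared by Taxon G, Taxon J, and Taxon L — a synapomorphy uniting that clade.
Most parsimonious ingroup topology: ((Taxon G,(Taxon J,Taxon L)),(Taxon B,Taxon P)).
Taxon J and Taxon L form a cherry on this tree, so they are sister taxa.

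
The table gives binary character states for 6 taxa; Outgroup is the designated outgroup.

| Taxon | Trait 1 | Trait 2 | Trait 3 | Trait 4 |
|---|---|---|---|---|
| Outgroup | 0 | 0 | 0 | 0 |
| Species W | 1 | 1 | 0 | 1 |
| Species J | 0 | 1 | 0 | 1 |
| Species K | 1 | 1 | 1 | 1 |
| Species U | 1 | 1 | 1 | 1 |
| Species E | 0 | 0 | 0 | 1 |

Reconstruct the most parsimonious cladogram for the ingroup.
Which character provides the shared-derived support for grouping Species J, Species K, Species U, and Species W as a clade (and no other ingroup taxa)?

The outgroup has state '0' for every character, so '1' is the derived state throughout.
Trait 1 (derived state '1') is shared by Species K, Species U, and Species W — a synapomorphy uniting that clade.
Only Species J, Species K, Species U, and Species W show the derived state '1' for Trait 2, supporting them as a clade.
Trait 3 (derived state '1') is shared by Species K and Species U — a synapomorphy uniting that clade.
All ingroup taxa share the derived state '1' for Trait 4; it defines the ingroup but does not resolve relationships within it.
Most parsimonious ingroup topology: (((Species W,(Species K,Species U)),Species J),Species E).
The clade {Species J, Species K, Species U, Species W} is supported by Trait 2: its derived state '1' occurs in exactly those taxa and in no other taxon (including the outgroup).

Trait 2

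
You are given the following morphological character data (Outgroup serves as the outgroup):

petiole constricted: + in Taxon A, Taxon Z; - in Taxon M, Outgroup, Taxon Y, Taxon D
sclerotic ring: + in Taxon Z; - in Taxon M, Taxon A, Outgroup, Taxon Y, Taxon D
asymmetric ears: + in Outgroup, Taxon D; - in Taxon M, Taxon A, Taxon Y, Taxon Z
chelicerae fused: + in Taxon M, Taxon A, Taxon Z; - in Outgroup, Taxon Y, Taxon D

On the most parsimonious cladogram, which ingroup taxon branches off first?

Character polarity is set by the outgroup: the derived state is whichever differs from the outgroup's state, so for asymmetric ears the derived state is '-', and for the remaining characters it is '+'.
petiole constricted (derived state '+') is shared by Taxon A and Taxon Z — a synapomorphy uniting that clade.
sclerotic ring: derived state '+' in Taxon Z only — an autapomorphy, so it tells us nothing about relationships among taxa.
Only Taxon A, Taxon M, Taxon Y, and Taxon Z show the derived state '-' for asymmetric ears, supporting them as a clade.
chelicerae fused: derived state '+' in Taxon A, Taxon M, and Taxon Z only — synapomorphy for {Taxon A, Taxon M, Taxon Z}.
Most parsimonious ingroup topology: ((((Taxon Z,Taxon A),Taxon M),Taxon Y),Taxon D).
Taxon D is sister to the clade containing all other ingroup taxa, so it is the earliest-diverging (most basal) ingroup lineage.

Taxon D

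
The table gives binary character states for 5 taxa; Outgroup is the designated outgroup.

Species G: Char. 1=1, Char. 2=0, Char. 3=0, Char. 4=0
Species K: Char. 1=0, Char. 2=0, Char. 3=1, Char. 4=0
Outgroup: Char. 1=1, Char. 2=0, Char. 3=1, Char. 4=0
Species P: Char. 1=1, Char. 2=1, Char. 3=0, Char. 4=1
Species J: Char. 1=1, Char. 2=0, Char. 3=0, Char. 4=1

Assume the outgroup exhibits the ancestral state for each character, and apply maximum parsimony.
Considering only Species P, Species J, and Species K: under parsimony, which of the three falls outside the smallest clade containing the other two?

Character polarity is set by the outgroup: the derived state is whichever differs from the outgroup's state, so for Char. 1, Char. 3 the derived state is '0', and for the remaining characters it is '1'.
Char. 1: derived state '0' in Species K only — an autapomorphy, so it tells us nothing about relationships among taxa.
Char. 2: derived state '1' in Species P only — an autapomorphy, so it tells us nothing about relationships among taxa.
Only Species G, Species J, and Species P show the derived state '0' for Char. 3, supporting them as a clade.
Char. 4: derived state '1' in Species J and Species P only — synapomorphy for {Species J, Species P}.
Most parsimonious ingroup topology: (((Species J,Species P),Species G),Species K).
Species P and Species J share a more recent common ancestor with each other than either does with Species K, so Species K is the least closely related of the three.

Species K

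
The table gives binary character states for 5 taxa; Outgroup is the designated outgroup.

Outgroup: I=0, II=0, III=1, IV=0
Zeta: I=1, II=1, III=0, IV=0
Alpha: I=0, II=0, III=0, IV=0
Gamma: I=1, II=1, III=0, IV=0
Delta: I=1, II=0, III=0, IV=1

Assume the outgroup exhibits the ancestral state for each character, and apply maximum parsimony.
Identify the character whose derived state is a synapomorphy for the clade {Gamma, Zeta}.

II

Character polarity is set by the outgroup: the derived state is whichever differs from the outgroup's state, so for III the derived state is '0', and for the remaining characters it is '1'.
I: derived state '1' in Delta, Gamma, and Zeta only — synapomorphy for {Delta, Gamma, Zeta}.
Only Gamma and Zeta show the derived state '1' for II, supporting them as a clade.
All ingroup taxa share the derived state '0' for III; it defines the ingroup but does not resolve relationships within it.
IV (derived state '1') is unique to Delta (autapomorphy; uninformative for grouping).
Most parsimonious ingroup topology: (((Zeta,Gamma),Delta),Alpha).
The clade {Gamma, Zeta} is supported by II: its derived state '1' occurs in exactly those taxa and in no other taxon (including the outgroup).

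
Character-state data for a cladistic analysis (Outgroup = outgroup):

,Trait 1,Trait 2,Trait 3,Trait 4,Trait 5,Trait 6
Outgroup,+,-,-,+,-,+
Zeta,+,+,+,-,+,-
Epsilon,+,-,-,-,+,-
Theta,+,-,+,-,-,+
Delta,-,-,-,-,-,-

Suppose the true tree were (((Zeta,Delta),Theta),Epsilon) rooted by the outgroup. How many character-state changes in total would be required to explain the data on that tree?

Map each character onto (((Zeta,Delta),Theta),Epsilon) (rooted by Outgroup) and count the minimum state changes it requires (Fitch parsimony):
Trait 1: 1; Trait 2: 1; Trait 3: 2; Trait 4: 1; Trait 5: 2; Trait 6: 2.
Total tree length = 9.

9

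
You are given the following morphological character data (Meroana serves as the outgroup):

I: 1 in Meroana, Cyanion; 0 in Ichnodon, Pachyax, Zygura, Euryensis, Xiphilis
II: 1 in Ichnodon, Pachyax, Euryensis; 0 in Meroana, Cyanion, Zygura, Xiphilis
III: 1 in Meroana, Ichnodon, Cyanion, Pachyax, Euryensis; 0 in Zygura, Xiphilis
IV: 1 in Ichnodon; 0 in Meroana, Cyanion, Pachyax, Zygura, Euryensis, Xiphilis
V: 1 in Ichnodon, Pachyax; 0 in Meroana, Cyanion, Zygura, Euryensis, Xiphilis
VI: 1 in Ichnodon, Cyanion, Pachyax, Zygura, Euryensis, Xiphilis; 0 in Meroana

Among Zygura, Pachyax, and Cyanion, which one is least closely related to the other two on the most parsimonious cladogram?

Cyanion

Character polarity is set by the outgroup: the derived state is whichever differs from the outgroup's state, so for I, III the derived state is '0', and for the remaining characters it is '1'.
I: derived state '0' in Euryensis, Ichnodon, Pachyax, Xiphilis, and Zygura only — synapomorphy for {Euryensis, Ichnodon, Pachyax, Xiphilis, Zygura}.
Only Euryensis, Ichnodon, and Pachyax show the derived state '1' for II, supporting them as a clade.
III: derived state '0' in Xiphilis and Zygura only — synapomorphy for {Xiphilis, Zygura}.
IV: derived state '1' in Ichnodon only — an autapomorphy, so it tells us nothing about relationships among taxa.
V: derived state '1' in Ichnodon and Pachyax only — synapomorphy for {Ichnodon, Pachyax}.
VI (derived state '1') is shared by all ingroup taxa — unites the whole ingroup.
Most parsimonious ingroup topology: ((((Ichnodon,Pachyax),Euryensis),(Zygura,Xiphilis)),Cyanion).
Zygura and Pachyax share a more recent common ancestor with each other than either does with Cyanion, so Cyanion is the least closely related of the three.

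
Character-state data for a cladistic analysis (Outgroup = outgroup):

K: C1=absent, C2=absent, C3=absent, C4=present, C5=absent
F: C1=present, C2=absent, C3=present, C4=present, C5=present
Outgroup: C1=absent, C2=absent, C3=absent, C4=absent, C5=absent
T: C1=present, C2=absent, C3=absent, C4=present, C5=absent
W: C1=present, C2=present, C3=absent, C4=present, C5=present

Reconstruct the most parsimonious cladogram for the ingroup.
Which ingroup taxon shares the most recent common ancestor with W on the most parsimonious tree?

The outgroup has state 'absent' for every character, so 'present' is the derived state throughout.
Only F, T, and W show the derived state 'present' for C1, supporting them as a clade.
C2: derived state 'present' in W only — an autapomorphy, so it tells us nothing about relationships among taxa.
C3: derived state 'present' in F only — an autapomorphy, so it tells us nothing about relationships among taxa.
All ingroup taxa share the derived state 'present' for C4; it defines the ingroup but does not resolve relationships within it.
C5 (derived state 'present') is shared by F and W — a synapomorphy uniting that clade.
Most parsimonious ingroup topology: (K,((W,F),T)).
W and F form a cherry on this tree, so they are sister taxa.

F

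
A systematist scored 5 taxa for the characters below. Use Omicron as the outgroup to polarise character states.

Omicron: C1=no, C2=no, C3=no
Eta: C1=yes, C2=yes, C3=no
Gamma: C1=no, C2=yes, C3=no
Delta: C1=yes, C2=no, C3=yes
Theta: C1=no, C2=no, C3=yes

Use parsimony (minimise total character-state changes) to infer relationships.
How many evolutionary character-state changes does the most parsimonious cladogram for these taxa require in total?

4

The outgroup has state 'no' for every character, so 'yes' is the derived state throughout.
C1 (state 'yes') occurs in Delta and Eta but conflicts with the nesting implied by the other characters — most parsimoniously interpreted as homoplasy.
Only Eta and Gamma show the derived state 'yes' for C2, supporting them as a clade.
C3 (derived state 'yes') is shared by Delta and Theta — a synapomorphy uniting that clade.
Most parsimonious ingroup topology: ((Eta,Gamma),(Delta,Theta)).
Changes per character on this tree: C1: 2; C2: 1; C3: 1.
Total = 4.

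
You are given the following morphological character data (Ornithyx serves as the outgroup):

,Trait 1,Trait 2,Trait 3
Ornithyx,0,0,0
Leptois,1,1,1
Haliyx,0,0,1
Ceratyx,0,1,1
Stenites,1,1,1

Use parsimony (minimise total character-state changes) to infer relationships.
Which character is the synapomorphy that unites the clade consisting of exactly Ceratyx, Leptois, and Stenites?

Trait 2

The outgroup has state '0' for every character, so '1' is the derived state throughout.
Trait 1: derived state '1' in Leptois and Stenites only — synapomorphy for {Leptois, Stenites}.
Trait 2 (derived state '1') is shared by Ceratyx, Leptois, and Stenites — a synapomorphy uniting that clade.
All ingroup taxa share the derived state '1' for Trait 3; it defines the ingroup but does not resolve relationships within it.
Most parsimonious ingroup topology: (((Leptois,Stenites),Ceratyx),Haliyx).
The clade {Ceratyx, Leptois, Stenites} is supported by Trait 2: its derived state '1' occurs in exactly those taxa and in no other taxon (including the outgroup).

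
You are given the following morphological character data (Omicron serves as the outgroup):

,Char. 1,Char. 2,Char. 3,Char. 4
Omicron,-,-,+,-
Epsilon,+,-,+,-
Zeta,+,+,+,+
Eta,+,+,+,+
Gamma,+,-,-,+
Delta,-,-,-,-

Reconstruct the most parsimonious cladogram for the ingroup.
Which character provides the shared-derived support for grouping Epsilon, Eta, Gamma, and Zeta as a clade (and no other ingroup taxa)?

Char. 1

Character polarity is set by the outgroup: the derived state is whichever differs from the outgroup's state, so for Char. 3 the derived state is '-', and for the remaining characters it is '+'.
Char. 1 (derived state '+') is shared by Epsilon, Eta, Gamma, and Zeta — a synapomorphy uniting that clade.
Char. 2 (derived state '+') is shared by Eta and Zeta — a synapomorphy uniting that clade.
Char. 3 groups Delta and Gamma, which is incompatible with the clades supported by the remaining characters; treating it as convergent (homoplasy) costs fewer steps than any alternative tree.
Char. 4 (derived state '+') is shared by Eta, Gamma, and Zeta — a synapomorphy uniting that clade.
Most parsimonious ingroup topology: ((Epsilon,((Zeta,Eta),Gamma)),Delta).
The clade {Epsilon, Eta, Gamma, Zeta} is supported by Char. 1: its derived state '+' occurs in exactly those taxa and in no other taxon (including the outgroup).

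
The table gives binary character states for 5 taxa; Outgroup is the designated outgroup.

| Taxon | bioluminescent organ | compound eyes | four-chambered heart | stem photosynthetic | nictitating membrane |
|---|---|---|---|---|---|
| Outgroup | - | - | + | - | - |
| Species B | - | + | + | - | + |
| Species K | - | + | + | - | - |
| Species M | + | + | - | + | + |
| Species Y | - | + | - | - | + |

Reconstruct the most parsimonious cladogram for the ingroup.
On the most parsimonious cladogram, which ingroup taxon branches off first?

Species K

Character polarity is set by the outgroup: the derived state is whichever differs from the outgroup's state, so for four-chambered heart the derived state is '-', and for the remaining characters it is '+'.
bioluminescent organ: derived state '+' in Species M only — an autapomorphy, so it tells us nothing about relationships among taxa.
All ingroup taxa share the derived state '+' for compound eyes; it defines the ingroup but does not resolve relationships within it.
four-chambered heart (derived state '-') is shared by Species M and Species Y — a synapomorphy uniting that clade.
stem photosynthetic (derived state '+') is unique to Species M (autapomorphy; uninformative for grouping).
nictitating membrane (derived state '+') is shared by Species B, Species M, and Species Y — a synapomorphy uniting that clade.
Most parsimonious ingroup topology: ((Species B,(Species M,Species Y)),Species K).
Species K is sister to the clade containing all other ingroup taxa, so it is the earliest-diverging (most basal) ingroup lineage.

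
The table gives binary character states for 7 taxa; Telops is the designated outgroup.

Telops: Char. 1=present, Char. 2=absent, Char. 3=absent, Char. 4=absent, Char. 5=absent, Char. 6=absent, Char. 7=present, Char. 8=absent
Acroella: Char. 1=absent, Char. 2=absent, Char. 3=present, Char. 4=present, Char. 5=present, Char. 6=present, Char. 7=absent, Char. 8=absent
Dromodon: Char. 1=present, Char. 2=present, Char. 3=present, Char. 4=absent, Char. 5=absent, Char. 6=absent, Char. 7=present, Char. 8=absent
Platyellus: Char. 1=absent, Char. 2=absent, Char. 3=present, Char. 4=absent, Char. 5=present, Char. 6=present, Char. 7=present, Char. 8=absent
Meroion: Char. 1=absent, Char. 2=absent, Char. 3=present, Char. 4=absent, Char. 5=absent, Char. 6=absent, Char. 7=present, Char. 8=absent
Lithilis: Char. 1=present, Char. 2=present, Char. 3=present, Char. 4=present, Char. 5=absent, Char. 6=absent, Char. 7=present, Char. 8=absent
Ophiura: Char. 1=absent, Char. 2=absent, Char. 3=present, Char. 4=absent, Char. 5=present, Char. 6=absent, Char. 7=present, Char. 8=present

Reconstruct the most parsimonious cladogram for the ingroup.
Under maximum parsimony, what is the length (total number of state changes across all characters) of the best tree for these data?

Character polarity is set by the outgroup: the derived state is whichever differs from the outgroup's state, so for Char. 1, Char. 7 the derived state is 'absent', and for the remaining characters it is 'present'.
Char. 1: derived state 'absent' in Acroella, Meroion, Ophiura, and Platyellus only — synapomorphy for {Acroella, Meroion, Ophiura, Platyellus}.
Char. 2 (derived state 'present') is shared by Dromodon and Lithilis — a synapomorphy uniting that clade.
Char. 3 (derived state 'present') is shared by all ingroup taxa — unites the whole ingroup.
Char. 4 (state 'present') occurs in Acroella and Lithilis but conflicts with the nesting implied by the other characters — most parsimoniously interpreted as homoplasy.
Only Acroella, Ophiura, and Platyellus show the derived state 'present' for Char. 5, supporting them as a clade.
Only Acroella and Platyellus show the derived state 'present' for Char. 6, supporting them as a clade.
Char. 7: derived state 'absent' in Acroella only — an autapomorphy, so it tells us nothing about relationships among taxa.
Char. 8: derived state 'present' in Ophiura only — an autapomorphy, so it tells us nothing about relationships among taxa.
Most parsimonious ingroup topology: ((((Acroella,Platyellus),Ophiura),Meroion),(Dromodon,Lithilis)).
Changes per character on this tree: Char. 1: 1; Char. 2: 1; Char. 3: 1; Char. 4: 2; Char. 5: 1; Char. 6: 1; Char. 7: 1; Char. 8: 1.
Total = 9.

9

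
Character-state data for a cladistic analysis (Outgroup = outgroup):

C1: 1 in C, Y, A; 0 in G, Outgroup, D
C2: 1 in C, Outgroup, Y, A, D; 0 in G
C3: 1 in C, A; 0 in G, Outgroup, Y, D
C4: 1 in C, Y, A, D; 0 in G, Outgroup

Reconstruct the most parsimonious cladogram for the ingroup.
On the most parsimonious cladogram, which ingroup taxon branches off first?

Character polarity is set by the outgroup: the derived state is whichever differs from the outgroup's state, so for C2 the derived state is '0', and for the remaining characters it is '1'.
C1: derived state '1' in A, C, and Y only — synapomorphy for {A, C, Y}.
C2 (derived state '0') is unique to G (autapomorphy; uninformative for grouping).
C3 (derived state '1') is shared by A and C — a synapomorphy uniting that clade.
C4 (derived state '1') is shared by A, C, D, and Y — a synapomorphy uniting that clade.
Most parsimonious ingroup topology: ((((A,C),Y),D),G).
G is sister to the clade containing all other ingroup taxa, so it is the earliest-diverging (most basal) ingroup lineage.

G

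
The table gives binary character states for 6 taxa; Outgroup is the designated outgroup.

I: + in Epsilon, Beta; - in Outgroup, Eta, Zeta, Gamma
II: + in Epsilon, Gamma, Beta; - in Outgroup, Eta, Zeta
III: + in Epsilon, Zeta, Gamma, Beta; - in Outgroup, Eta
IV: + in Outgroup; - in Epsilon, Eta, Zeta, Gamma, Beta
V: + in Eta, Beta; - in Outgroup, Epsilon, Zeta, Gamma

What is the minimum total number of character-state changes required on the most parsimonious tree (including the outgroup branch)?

Character polarity is set by the outgroup: the derived state is whichever differs from the outgroup's state, so for IV the derived state is '-', and for the remaining characters it is '+'.
I (derived state '+') is shared by Beta and Epsilon — a synapomorphy uniting that clade.
II (derived state '+') is shared by Beta, Epsilon, and Gamma — a synapomorphy uniting that clade.
III (derived state '+') is shared by Beta, Epsilon, Gamma, and Zeta — a synapomorphy uniting that clade.
All ingroup taxa share the derived state '-' for IV; it defines the ingroup but does not resolve relationships within it.
V groups Beta and Eta, which is incompatible with the clades supported by the remaining characters; treating it as convergent (homoplasy) costs fewer steps than any alternative tree.
Most parsimonious ingroup topology: ((((Epsilon,Beta),Gamma),Zeta),Eta).
Changes per character on this tree: I: 1; II: 1; III: 1; IV: 1; V: 2.
Total = 6.

6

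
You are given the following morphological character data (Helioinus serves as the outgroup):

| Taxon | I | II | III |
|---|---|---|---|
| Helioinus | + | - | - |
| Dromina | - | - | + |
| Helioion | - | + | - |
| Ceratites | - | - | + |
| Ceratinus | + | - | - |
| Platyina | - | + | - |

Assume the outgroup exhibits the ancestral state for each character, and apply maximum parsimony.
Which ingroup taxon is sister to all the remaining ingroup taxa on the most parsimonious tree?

Character polarity is set by the outgroup: the derived state is whichever differs from the outgroup's state, so for I the derived state is '-', and for the remaining characters it is '+'.
I: derived state '-' in Ceratites, Dromina, Helioion, and Platyina only — synapomorphy for {Ceratites, Dromina, Helioion, Platyina}.
II: derived state '+' in Helioion and Platyina only — synapomorphy for {Helioion, Platyina}.
III: derived state '+' in Ceratites and Dromina only — synapomorphy for {Ceratites, Dromina}.
Most parsimonious ingroup topology: (((Dromina,Ceratites),(Helioion,Platyina)),Ceratinus).
Ceratinus is sister to the clade containing all other ingroup taxa, so it is the earliest-diverging (most basal) ingroup lineage.

Ceratinus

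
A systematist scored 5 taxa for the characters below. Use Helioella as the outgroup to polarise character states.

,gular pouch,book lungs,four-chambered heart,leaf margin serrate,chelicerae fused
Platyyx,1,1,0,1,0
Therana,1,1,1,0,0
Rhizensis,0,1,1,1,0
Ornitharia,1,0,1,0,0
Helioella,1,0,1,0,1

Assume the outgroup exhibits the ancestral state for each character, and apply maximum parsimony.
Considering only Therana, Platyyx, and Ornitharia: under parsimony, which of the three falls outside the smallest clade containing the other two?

Ornitharia

Character polarity is set by the outgroup: the derived state is whichever differs from the outgroup's state, so for gular pouch, four-chambered heart, chelicerae fused the derived state is '0', and for the remaining characters it is '1'.
gular pouch (derived state '0') is unique to Rhizensis (autapomorphy; uninformative for grouping).
book lungs: derived state '1' in Platyyx, Rhizensis, and Therana only — synapomorphy for {Platyyx, Rhizensis, Therana}.
four-chambered heart: derived state '0' in Platyyx only — an autapomorphy, so it tells us nothing about relationships among taxa.
Only Platyyx and Rhizensis show the derived state '1' for leaf margin serrate, supporting them as a clade.
chelicerae fused (derived state '0') is shared by all ingroup taxa — unites the whole ingroup.
Most parsimonious ingroup topology: ((Therana,(Platyyx,Rhizensis)),Ornitharia).
Therana and Platyyx share a more recent common ancestor with each other than either does with Ornitharia, so Ornitharia is the least closely related of the three.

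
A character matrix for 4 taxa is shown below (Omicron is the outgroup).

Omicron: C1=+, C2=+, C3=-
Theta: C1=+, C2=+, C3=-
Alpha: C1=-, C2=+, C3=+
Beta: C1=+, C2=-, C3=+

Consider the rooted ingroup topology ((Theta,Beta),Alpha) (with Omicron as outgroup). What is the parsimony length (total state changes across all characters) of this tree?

4

Map each character onto ((Theta,Beta),Alpha) (rooted by Omicron) and count the minimum state changes it requires (Fitch parsimony):
C1: 1; C2: 1; C3: 2.
Total tree length = 4.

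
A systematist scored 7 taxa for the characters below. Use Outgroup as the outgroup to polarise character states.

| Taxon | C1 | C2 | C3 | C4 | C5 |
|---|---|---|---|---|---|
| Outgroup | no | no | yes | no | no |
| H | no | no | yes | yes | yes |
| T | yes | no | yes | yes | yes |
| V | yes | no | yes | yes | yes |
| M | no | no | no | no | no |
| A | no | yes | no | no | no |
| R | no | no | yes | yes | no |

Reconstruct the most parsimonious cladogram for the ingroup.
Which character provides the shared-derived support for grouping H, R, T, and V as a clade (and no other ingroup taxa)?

C4

Character polarity is set by the outgroup: the derived state is whichever differs from the outgroup's state, so for C3 the derived state is 'no', and for the remaining characters it is 'yes'.
C1 (derived state 'yes') is shared by T and V — a synapomorphy uniting that clade.
C2 (derived state 'yes') is unique to A (autapomorphy; uninformative for grouping).
Only A and M show the derived state 'no' for C3, supporting them as a clade.
C4: derived state 'yes' in H, R, T, and V only — synapomorphy for {H, R, T, V}.
Only H, T, and V show the derived state 'yes' for C5, supporting them as a clade.
Most parsimonious ingroup topology: (((H,(T,V)),R),(M,A)).
The clade {H, R, T, V} is supported by C4: its derived state 'yes' occurs in exactly those taxa and in no other taxon (including the outgroup).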